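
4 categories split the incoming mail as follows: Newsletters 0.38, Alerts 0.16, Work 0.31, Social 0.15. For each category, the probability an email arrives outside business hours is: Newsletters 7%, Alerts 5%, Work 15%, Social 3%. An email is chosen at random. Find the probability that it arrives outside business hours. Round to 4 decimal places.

Compute prior × likelihood for every hypothesis:
  Newsletters: 0.38 × 0.07 = 0.0266
  Alerts: 0.16 × 0.05 = 0.008
  Work: 0.31 × 0.15 = 0.0465
  Social: 0.15 × 0.03 = 0.0045
P(off-hours) = 0.0266 + 0.008 + 0.0465 + 0.0045 = 0.0856 → 0.0856.

0.0856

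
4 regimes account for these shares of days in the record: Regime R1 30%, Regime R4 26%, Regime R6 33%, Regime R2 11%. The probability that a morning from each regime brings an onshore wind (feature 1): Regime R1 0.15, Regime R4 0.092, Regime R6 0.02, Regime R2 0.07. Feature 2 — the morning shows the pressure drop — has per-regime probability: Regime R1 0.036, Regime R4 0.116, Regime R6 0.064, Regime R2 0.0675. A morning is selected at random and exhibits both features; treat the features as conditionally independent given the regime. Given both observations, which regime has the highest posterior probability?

Unnormalized posteriors (prior × likelihood):
  Regime R1: 0.3 × 0.15 × 0.036 = 0.00162
  Regime R4: 0.26 × 0.092 × 0.116 = 0.00277472
  Regime R6: 0.33 × 0.02 × 0.064 = 0.0004224
  Regime R2: 0.11 × 0.07 × 0.0675 = 0.00051975
Normalizing constant = 0.00533687.
Largest term belongs to Regime R4, so Regime R4 is most probable.

Regime R4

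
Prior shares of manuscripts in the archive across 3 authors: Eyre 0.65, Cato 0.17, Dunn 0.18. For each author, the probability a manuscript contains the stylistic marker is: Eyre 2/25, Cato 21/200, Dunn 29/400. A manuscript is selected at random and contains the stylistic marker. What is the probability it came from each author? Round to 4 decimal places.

By Bayes' rule, posterior ∝ prior × likelihood:
  Eyre: 0.65 × 0.08 = 0.052
  Cato: 0.17 × 0.105 = 0.01785
  Dunn: 0.18 × 0.0725 = 0.01305
Sum = 0.0829.
P(Eyre | marker) = 0.052/0.0829 ≈ 0.6273
P(Cato | marker) = 0.01785/0.0829 ≈ 0.2153
P(Dunn | marker) = 0.01305/0.0829 ≈ 0.1574

Eyre 0.6273, Cato 0.2153, Dunn 0.1574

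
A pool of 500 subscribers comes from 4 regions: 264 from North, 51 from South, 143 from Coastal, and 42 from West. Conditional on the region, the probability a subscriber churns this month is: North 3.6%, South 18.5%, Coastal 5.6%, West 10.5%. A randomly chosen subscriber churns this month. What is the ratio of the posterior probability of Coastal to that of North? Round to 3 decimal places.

Unnormalized posteriors (prior × likelihood):
  North: 0.528 × 0.036 = 0.019008
  South: 0.102 × 0.185 = 0.01887
  Coastal: 0.286 × 0.056 = 0.016016
  West: 0.084 × 0.105 = 0.00882
Normalizing constant = 0.062714.
The ratio is 0.016016 / 0.019008 (the normalizer cancels) = 0.843.

0.843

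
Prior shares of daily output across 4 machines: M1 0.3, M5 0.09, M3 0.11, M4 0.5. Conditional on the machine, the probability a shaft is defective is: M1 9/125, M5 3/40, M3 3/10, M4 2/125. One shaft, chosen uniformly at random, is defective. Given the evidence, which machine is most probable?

M3

Unnormalized posteriors (prior × likelihood):
  M1: 0.3 × 0.072 = 0.0216
  M5: 0.09 × 0.075 = 0.00675
  M3: 0.11 × 0.3 = 0.033
  M4: 0.5 × 0.016 = 0.008
Total = 0.06935.
Largest term belongs to M3, so M3 is most probable.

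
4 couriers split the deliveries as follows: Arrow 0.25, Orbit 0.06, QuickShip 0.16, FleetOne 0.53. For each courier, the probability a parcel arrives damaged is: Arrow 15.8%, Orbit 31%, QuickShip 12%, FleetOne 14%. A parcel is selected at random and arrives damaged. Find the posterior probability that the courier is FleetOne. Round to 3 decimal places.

Unnormalized posteriors (prior × likelihood):
  Arrow: 0.25 × 0.158 = 0.0395
  Orbit: 0.06 × 0.31 = 0.0186
  QuickShip: 0.16 × 0.12 = 0.0192
  FleetOne: 0.53 × 0.14 = 0.0742
Sum = 0.1515.
P(FleetOne | evidence) = 0.0742 / 0.1515 ≈ 0.490.

0.490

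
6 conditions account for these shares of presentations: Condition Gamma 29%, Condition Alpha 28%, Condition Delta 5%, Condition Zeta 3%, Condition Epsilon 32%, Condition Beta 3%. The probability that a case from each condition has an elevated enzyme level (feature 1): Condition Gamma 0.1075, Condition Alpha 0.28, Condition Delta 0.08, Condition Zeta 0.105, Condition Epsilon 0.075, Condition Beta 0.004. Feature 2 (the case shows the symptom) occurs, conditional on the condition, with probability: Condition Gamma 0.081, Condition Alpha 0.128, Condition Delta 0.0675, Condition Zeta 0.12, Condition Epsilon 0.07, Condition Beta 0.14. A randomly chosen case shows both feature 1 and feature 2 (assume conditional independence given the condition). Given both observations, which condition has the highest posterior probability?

Condition Alpha

Compute prior × likelihood for every hypothesis:
  Condition Gamma: 0.29 × 0.1075 × 0.081 = 0.002525175
  Condition Alpha: 0.28 × 0.28 × 0.128 = 0.0100352
  Condition Delta: 0.05 × 0.08 × 0.0675 = 0.00027
  Condition Zeta: 0.03 × 0.105 × 0.12 = 0.000378
  Condition Epsilon: 0.32 × 0.075 × 0.07 = 0.00168
  Condition Beta: 0.03 × 0.004 × 0.14 = 0.0000168
Sum = 0.014905175.
Largest term belongs to Condition Alpha, so Condition Alpha is most probable.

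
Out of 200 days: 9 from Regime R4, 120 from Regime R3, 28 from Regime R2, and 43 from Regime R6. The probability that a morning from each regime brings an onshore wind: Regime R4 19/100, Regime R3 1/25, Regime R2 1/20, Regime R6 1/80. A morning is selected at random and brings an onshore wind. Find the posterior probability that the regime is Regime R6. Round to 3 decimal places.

0.064

Unnormalized posteriors (prior × likelihood):
  Regime R4: 0.045 × 0.19 = 0.00855
  Regime R3: 0.6 × 0.04 = 0.024
  Regime R2: 0.14 × 0.05 = 0.007
  Regime R6: 0.215 × 0.0125 = 0.0026875
Sum = 0.0422375.
P(Regime R6 | evidence) = 0.0026875 / 0.0422375 ≈ 0.064.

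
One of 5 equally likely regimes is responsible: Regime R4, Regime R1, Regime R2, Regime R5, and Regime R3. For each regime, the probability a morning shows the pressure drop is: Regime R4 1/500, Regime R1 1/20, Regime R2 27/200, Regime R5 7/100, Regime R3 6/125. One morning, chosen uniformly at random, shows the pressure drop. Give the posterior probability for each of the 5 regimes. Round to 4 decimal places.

Regime R4 0.0066, Regime R1 0.1639, Regime R2 0.4426, Regime R5 0.2295, Regime R3 0.1574

With a uniform prior (1/5 each), posterior ∝ likelihood:
  Regime R4: 0.002
  Regime R1: 0.05
  Regime R2: 0.135
  Regime R5: 0.07
  Regime R3: 0.048
Normalizing constant = 0.305.
P(Regime R4 | drop) = 0.002/0.305 ≈ 0.0066
P(Regime R1 | drop) = 0.05/0.305 ≈ 0.1639
P(Regime R2 | drop) = 0.135/0.305 ≈ 0.4426
P(Regime R5 | drop) = 0.07/0.305 ≈ 0.2295
P(Regime R3 | drop) = 0.048/0.305 ≈ 0.1574
(Check: 0.0066+0.1639+0.4426+0.2295+0.1574 = 1.0000.)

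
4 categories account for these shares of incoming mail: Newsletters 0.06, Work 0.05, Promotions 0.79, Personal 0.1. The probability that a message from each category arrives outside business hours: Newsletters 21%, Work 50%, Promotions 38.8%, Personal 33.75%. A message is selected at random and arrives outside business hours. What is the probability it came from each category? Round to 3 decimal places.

By Bayes' rule, posterior ∝ prior × likelihood:
  Newsletters: 0.06 × 0.21 = 0.0126
  Work: 0.05 × 0.5 = 0.025
  Promotions: 0.79 × 0.388 = 0.30652
  Personal: 0.1 × 0.3375 = 0.03375
Total = 0.37787.
P(Newsletters | off-hours) = 0.0126/0.37787 ≈ 0.033
P(Work | off-hours) = 0.025/0.37787 ≈ 0.066
P(Promotions | off-hours) = 0.30652/0.37787 ≈ 0.811
P(Personal | off-hours) = 0.03375/0.37787 ≈ 0.089

Newsletters 0.033, Work 0.066, Promotions 0.811, Personal 0.089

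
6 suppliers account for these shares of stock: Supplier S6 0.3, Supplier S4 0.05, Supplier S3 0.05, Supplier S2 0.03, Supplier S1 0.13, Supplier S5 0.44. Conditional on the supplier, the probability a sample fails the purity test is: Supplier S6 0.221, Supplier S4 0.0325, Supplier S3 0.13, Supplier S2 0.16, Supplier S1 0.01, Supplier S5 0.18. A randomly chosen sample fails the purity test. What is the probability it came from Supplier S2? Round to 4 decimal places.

Unnormalized posteriors (prior × likelihood):
  Supplier S6: 0.3 × 0.221 = 0.0663
  Supplier S4: 0.05 × 0.0325 = 0.001625
  Supplier S3: 0.05 × 0.13 = 0.0065
  Supplier S2: 0.03 × 0.16 = 0.0048
  Supplier S1: 0.13 × 0.01 = 0.0013
  Supplier S5: 0.44 × 0.18 = 0.0792
Sum = 0.159725.
P(Supplier S2 | evidence) = 0.0048 / 0.159725 ≈ 0.0301.

0.0301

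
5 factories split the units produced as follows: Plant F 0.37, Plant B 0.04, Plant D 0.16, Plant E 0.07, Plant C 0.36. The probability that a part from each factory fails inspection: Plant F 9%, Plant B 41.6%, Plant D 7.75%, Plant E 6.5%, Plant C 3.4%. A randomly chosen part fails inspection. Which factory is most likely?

Prior × likelihood for each hypothesis:
  Plant F: 0.37 × 0.09 = 0.0333
  Plant B: 0.04 × 0.416 = 0.01664
  Plant D: 0.16 × 0.0775 = 0.0124
  Plant E: 0.07 × 0.065 = 0.00455
  Plant C: 0.36 × 0.034 = 0.01224
Sum = 0.07913.
Largest term belongs to Plant F, so Plant F is most probable.

Plant F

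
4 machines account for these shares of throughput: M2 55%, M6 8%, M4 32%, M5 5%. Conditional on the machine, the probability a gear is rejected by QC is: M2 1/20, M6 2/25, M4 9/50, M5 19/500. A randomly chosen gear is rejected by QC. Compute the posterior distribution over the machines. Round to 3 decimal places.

Prior × likelihood for each hypothesis:
  M2: 0.55 × 0.05 = 0.0275
  M6: 0.08 × 0.08 = 0.0064
  M4: 0.32 × 0.18 = 0.0576
  M5: 0.05 × 0.038 = 0.0019
Total = 0.0934.
P(M2 | rejected) = 0.0275/0.0934 ≈ 0.294
P(M6 | rejected) = 0.0064/0.0934 ≈ 0.069
P(M4 | rejected) = 0.0576/0.0934 ≈ 0.617
P(M5 | rejected) = 0.0019/0.0934 ≈ 0.020

M2 0.294, M6 0.069, M4 0.617, M5 0.020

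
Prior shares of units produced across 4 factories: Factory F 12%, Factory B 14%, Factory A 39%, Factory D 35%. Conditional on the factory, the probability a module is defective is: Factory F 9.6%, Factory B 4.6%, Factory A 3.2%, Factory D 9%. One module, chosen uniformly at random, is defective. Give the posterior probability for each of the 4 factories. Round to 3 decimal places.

Factory F 0.186, Factory B 0.104, Factory A 0.201, Factory D 0.509

Unnormalized posteriors (prior × likelihood):
  Factory F: 0.12 × 0.096 = 0.01152
  Factory B: 0.14 × 0.046 = 0.00644
  Factory A: 0.39 × 0.032 = 0.01248
  Factory D: 0.35 × 0.09 = 0.0315
Sum = 0.06194.
P(Factory F | defective) = 0.01152/0.06194 ≈ 0.186
P(Factory B | defective) = 0.00644/0.06194 ≈ 0.104
P(Factory A | defective) = 0.01248/0.06194 ≈ 0.201
P(Factory D | defective) = 0.0315/0.06194 ≈ 0.509
(Check: 0.186+0.104+0.201+0.509 = 1.000.)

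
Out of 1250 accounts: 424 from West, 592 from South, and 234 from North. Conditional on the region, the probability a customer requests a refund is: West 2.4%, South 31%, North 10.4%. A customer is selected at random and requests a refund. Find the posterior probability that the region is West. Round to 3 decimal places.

Prior × likelihood for each hypothesis:
  West: 0.3392 × 0.024 = 0.0081408
  South: 0.4736 × 0.31 = 0.146816
  North: 0.1872 × 0.104 = 0.0194688
Normalizing constant = 0.1744256.
P(West | evidence) = 0.0081408 / 0.1744256 ≈ 0.047.

0.047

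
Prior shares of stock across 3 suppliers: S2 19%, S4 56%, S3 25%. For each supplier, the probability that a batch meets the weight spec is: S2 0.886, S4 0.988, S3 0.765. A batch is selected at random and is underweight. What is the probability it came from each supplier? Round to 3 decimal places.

Taking complements, P(underweight | each) = S2 0.114, S4 0.012, S3 0.235.
By Bayes' rule, posterior ∝ prior × likelihood:
  S2: 0.19 × 0.114 = 0.02166
  S4: 0.56 × 0.012 = 0.00672
  S3: 0.25 × 0.235 = 0.05875
Total = 0.08713.
P(S2 | underweight) = 0.02166/0.08713 ≈ 0.249
P(S4 | underweight) = 0.00672/0.08713 ≈ 0.077
P(S3 | underweight) = 0.05875/0.08713 ≈ 0.674
(Check: 0.249+0.077+0.674 = 1.000.)

S2 0.249, S4 0.077, S3 0.674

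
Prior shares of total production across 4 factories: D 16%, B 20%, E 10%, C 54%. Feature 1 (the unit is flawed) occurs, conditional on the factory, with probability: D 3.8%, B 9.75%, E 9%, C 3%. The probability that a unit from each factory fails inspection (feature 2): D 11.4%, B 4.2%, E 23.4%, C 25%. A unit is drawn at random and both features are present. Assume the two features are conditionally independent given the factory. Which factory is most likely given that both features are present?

C

Unnormalized posteriors (prior × likelihood):
  D: 0.16 × 0.038 × 0.114 = 0.00069312
  B: 0.2 × 0.0975 × 0.042 = 0.000819
  E: 0.1 × 0.09 × 0.234 = 0.002106
  C: 0.54 × 0.03 × 0.25 = 0.00405
Total = 0.00766812.
Largest term belongs to C, so C is most probable.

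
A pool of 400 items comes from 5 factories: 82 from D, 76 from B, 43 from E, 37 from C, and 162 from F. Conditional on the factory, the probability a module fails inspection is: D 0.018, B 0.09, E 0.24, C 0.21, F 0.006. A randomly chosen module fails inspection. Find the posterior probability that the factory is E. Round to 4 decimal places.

Unnormalized posteriors (prior × likelihood):
  D: 0.205 × 0.018 = 0.00369
  B: 0.19 × 0.09 = 0.0171
  E: 0.1075 × 0.24 = 0.0258
  C: 0.0925 × 0.21 = 0.019425
  F: 0.405 × 0.006 = 0.00243
Sum = 0.068445.
P(E | evidence) = 0.0258 / 0.068445 ≈ 0.3769.

0.3769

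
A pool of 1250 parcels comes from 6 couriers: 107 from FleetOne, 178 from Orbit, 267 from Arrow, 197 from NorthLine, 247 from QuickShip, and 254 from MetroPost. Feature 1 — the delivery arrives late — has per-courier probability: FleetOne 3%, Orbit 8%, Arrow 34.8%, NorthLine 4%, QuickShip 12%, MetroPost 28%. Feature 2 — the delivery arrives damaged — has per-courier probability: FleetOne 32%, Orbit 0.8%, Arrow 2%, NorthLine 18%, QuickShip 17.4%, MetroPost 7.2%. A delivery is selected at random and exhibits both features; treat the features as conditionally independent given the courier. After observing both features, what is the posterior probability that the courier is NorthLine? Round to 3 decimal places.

Compute prior × likelihood for every hypothesis:
  FleetOne: 0.0856 × 0.03 × 0.32 = 0.00082176
  Orbit: 0.1424 × 0.08 × 0.008 = 0.000091136
  Arrow: 0.2136 × 0.348 × 0.02 = 0.001486656
  NorthLine: 0.1576 × 0.04 × 0.18 = 0.00113472
  QuickShip: 0.1976 × 0.12 × 0.174 = 0.004125888
  MetroPost: 0.2032 × 0.28 × 0.072 = 0.004096512
Sum = 0.011756672.
P(NorthLine | evidence) = 0.00113472 / 0.011756672 ≈ 0.097.

0.097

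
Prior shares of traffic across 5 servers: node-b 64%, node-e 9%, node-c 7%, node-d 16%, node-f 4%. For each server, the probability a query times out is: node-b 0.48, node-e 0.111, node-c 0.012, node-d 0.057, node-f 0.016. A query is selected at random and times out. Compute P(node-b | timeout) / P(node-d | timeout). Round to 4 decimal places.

Unnormalized posteriors (prior × likelihood):
  node-b: 0.64 × 0.48 = 0.3072
  node-e: 0.09 × 0.111 = 0.00999
  node-c: 0.07 × 0.012 = 0.00084
  node-d: 0.16 × 0.057 = 0.00912
  node-f: 0.04 × 0.016 = 0.00064
Sum = 0.32779.
The ratio is 0.3072 / 0.00912 (the normalizer cancels) = 33.6842.

33.6842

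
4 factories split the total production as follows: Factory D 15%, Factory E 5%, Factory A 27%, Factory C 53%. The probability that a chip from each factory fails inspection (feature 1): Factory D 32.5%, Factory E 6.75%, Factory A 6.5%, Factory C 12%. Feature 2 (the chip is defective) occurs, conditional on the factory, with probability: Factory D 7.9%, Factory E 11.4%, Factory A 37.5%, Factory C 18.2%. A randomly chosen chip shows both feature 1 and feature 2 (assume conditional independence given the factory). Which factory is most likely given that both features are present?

Unnormalized posteriors (prior × likelihood):
  Factory D: 0.15 × 0.325 × 0.079 = 0.00385125
  Factory E: 0.05 × 0.0675 × 0.114 = 0.00038475
  Factory A: 0.27 × 0.065 × 0.375 = 0.00658125
  Factory C: 0.53 × 0.12 × 0.182 = 0.0115752
Total = 0.02239245.
Largest term belongs to Factory C, so Factory C is most probable.

Factory C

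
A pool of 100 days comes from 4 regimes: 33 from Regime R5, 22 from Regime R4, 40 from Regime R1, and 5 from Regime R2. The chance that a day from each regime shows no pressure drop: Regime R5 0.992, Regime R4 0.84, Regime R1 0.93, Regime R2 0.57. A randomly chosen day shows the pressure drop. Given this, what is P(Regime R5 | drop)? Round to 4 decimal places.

0.0302

Taking complements, P(drop | each) = Regime R5 0.008, Regime R4 0.16, Regime R1 0.07, Regime R2 0.43.
Prior × likelihood for each hypothesis:
  Regime R5: 0.33 × 0.008 = 0.00264
  Regime R4: 0.22 × 0.16 = 0.0352
  Regime R1: 0.4 × 0.07 = 0.028
  Regime R2: 0.05 × 0.43 = 0.0215
Sum = 0.08734.
P(Regime R5 | evidence) = 0.00264 / 0.08734 ≈ 0.0302.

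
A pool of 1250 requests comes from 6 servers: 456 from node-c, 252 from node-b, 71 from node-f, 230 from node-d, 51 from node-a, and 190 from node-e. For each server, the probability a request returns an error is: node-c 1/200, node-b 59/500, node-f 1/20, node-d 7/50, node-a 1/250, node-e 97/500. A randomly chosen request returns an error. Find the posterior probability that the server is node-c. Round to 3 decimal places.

0.022

Compute prior × likelihood for every hypothesis:
  node-c: 0.3648 × 0.005 = 0.001824
  node-b: 0.2016 × 0.118 = 0.0237888
  node-f: 0.0568 × 0.05 = 0.00284
  node-d: 0.184 × 0.14 = 0.02576
  node-a: 0.0408 × 0.004 = 0.0001632
  node-e: 0.152 × 0.194 = 0.029488
Normalizing constant = 0.083864.
P(node-c | evidence) = 0.001824 / 0.083864 ≈ 0.022.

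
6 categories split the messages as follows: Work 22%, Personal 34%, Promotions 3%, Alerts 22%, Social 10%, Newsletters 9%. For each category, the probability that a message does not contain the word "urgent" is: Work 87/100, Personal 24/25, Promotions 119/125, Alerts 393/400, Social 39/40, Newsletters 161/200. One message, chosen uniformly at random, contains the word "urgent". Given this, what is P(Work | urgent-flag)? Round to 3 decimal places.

Taking complements, P(urgent-flag | each) = Work 0.13, Personal 0.04, Promotions 0.048, Alerts 0.0175, Social 0.025, Newsletters 0.195.
Unnormalized posteriors (prior × likelihood):
  Work: 0.22 × 0.13 = 0.0286
  Personal: 0.34 × 0.04 = 0.0136
  Promotions: 0.03 × 0.048 = 0.00144
  Alerts: 0.22 × 0.0175 = 0.00385
  Social: 0.1 × 0.025 = 0.0025
  Newsletters: 0.09 × 0.195 = 0.01755
Normalizing constant = 0.06754.
P(Work | evidence) = 0.0286 / 0.06754 ≈ 0.423.

0.423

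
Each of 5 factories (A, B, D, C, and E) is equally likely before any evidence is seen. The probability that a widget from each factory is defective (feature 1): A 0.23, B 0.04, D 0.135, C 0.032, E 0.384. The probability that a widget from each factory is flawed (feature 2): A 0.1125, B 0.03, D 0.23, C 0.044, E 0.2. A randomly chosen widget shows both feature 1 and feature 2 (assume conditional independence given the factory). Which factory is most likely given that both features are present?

With a uniform prior (1/5 each), posterior ∝ likelihood:
  A: 0.23 × 0.1125 = 0.025875
  B: 0.04 × 0.03 = 0.0012
  D: 0.135 × 0.23 = 0.03105
  C: 0.032 × 0.044 = 0.001408
  E: 0.384 × 0.2 = 0.0768
Total = 0.136333.
Largest term belongs to E, so E is most probable.

E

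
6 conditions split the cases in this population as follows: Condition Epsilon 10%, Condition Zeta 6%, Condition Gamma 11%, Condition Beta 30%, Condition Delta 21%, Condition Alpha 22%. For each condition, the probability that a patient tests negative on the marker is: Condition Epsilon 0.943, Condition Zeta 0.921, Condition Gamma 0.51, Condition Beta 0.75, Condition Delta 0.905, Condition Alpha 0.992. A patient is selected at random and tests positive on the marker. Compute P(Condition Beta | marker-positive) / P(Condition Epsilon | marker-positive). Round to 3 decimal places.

Taking complements, P(marker-positive | each) = Condition Epsilon 0.057, Condition Zeta 0.079, Condition Gamma 0.49, Condition Beta 0.25, Condition Delta 0.095, Condition Alpha 0.008.
Unnormalized posteriors (prior × likelihood):
  Condition Epsilon: 0.1 × 0.057 = 0.0057
  Condition Zeta: 0.06 × 0.079 = 0.00474
  Condition Gamma: 0.11 × 0.49 = 0.0539
  Condition Beta: 0.3 × 0.25 = 0.075
  Condition Delta: 0.21 × 0.095 = 0.01995
  Condition Alpha: 0.22 × 0.008 = 0.00176
Total = 0.16105.
The ratio is 0.075 / 0.0057 (the normalizer cancels) = 13.158.

13.158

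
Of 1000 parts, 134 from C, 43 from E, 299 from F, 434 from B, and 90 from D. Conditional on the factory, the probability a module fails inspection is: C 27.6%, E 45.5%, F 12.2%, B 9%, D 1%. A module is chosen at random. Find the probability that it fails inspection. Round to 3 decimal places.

0.133

Compute prior × likelihood for every hypothesis:
  C: 0.134 × 0.276 = 0.036984
  E: 0.043 × 0.455 = 0.019565
  F: 0.299 × 0.122 = 0.036478
  B: 0.434 × 0.09 = 0.03906
  D: 0.09 × 0.01 = 0.0009
P(nonconforming) = 0.036984 + 0.019565 + 0.036478 + 0.03906 + 0.0009 = 0.132987 → 0.133.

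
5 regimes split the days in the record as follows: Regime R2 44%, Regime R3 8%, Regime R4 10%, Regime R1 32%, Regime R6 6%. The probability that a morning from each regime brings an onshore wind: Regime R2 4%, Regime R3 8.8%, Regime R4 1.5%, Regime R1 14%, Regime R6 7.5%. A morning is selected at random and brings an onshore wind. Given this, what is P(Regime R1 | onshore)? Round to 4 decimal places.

By Bayes' rule, posterior ∝ prior × likelihood:
  Regime R2: 0.44 × 0.04 = 0.0176
  Regime R3: 0.08 × 0.088 = 0.00704
  Regime R4: 0.1 × 0.015 = 0.0015
  Regime R1: 0.32 × 0.14 = 0.0448
  Regime R6: 0.06 × 0.075 = 0.0045
Normalizing constant = 0.07544.
P(Regime R1 | evidence) = 0.0448 / 0.07544 ≈ 0.5938.

0.5938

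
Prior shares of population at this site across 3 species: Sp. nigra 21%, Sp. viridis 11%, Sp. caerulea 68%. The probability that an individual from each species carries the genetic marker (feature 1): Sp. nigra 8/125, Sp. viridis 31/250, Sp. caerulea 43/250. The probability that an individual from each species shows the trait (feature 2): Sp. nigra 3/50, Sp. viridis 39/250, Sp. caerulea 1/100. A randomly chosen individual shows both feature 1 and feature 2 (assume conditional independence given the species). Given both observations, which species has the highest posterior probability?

By Bayes' rule, posterior ∝ prior × likelihood:
  Sp. nigra: 0.21 × 0.064 × 0.06 = 0.0008064
  Sp. viridis: 0.11 × 0.124 × 0.156 = 0.00212784
  Sp. caerulea: 0.68 × 0.172 × 0.01 = 0.0011696
Sum = 0.00410384.
Largest term belongs to Sp. viridis, so Sp. viridis is most probable.

Sp. viridis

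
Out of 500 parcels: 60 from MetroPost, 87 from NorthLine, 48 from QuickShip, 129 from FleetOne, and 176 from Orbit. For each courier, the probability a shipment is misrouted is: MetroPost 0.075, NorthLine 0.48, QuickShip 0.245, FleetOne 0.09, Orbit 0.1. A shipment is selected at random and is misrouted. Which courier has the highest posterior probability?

By Bayes' rule, posterior ∝ prior × likelihood:
  MetroPost: 0.12 × 0.075 = 0.009
  NorthLine: 0.174 × 0.48 = 0.08352
  QuickShip: 0.096 × 0.245 = 0.02352
  FleetOne: 0.258 × 0.09 = 0.02322
  Orbit: 0.352 × 0.1 = 0.0352
Normalizing constant = 0.17446.
Largest term belongs to NorthLine, so NorthLine is most probable.

NorthLine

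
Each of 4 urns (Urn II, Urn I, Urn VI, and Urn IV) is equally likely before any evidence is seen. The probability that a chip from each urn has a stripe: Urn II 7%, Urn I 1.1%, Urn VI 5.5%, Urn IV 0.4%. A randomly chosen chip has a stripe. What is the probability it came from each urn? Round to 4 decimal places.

Since the prior is uniform, the posterior is proportional to the likelihood:
  Urn II: 0.07
  Urn I: 0.011
  Urn VI: 0.055
  Urn IV: 0.004
Total = 0.14.
P(Urn II | striped) = 0.07/0.14 ≈ 0.5000
P(Urn I | striped) = 0.011/0.14 ≈ 0.0786
P(Urn VI | striped) = 0.055/0.14 ≈ 0.3929
P(Urn IV | striped) = 0.004/0.14 ≈ 0.0286

Urn II 0.5000, Urn I 0.0786, Urn VI 0.3929, Urn IV 0.0286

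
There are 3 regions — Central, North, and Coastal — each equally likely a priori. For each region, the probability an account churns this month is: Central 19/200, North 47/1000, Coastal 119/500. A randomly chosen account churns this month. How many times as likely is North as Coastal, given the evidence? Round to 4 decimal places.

0.1975

Since the prior is uniform, the posterior is proportional to the likelihood:
  Central: 0.095
  North: 0.047
  Coastal: 0.238
Normalizing constant = 0.38.
The ratio is 0.047 / 0.238 (the normalizer cancels) = 0.1975.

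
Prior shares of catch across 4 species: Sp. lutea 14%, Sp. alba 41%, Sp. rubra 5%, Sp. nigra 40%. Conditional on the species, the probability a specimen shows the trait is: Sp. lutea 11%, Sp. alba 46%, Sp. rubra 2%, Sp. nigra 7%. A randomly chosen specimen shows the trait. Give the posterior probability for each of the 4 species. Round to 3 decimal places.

Sp. lutea 0.066, Sp. alba 0.809, Sp. rubra 0.004, Sp. nigra 0.120

Prior × likelihood for each hypothesis:
  Sp. lutea: 0.14 × 0.11 = 0.0154
  Sp. alba: 0.41 × 0.46 = 0.1886
  Sp. rubra: 0.05 × 0.02 = 0.001
  Sp. nigra: 0.4 × 0.07 = 0.028
Normalizing constant = 0.233.
P(Sp. lutea | trait) = 0.0154/0.233 ≈ 0.066
P(Sp. alba | trait) = 0.1886/0.233 ≈ 0.809
P(Sp. rubra | trait) = 0.001/0.233 ≈ 0.004
P(Sp. nigra | trait) = 0.028/0.233 ≈ 0.120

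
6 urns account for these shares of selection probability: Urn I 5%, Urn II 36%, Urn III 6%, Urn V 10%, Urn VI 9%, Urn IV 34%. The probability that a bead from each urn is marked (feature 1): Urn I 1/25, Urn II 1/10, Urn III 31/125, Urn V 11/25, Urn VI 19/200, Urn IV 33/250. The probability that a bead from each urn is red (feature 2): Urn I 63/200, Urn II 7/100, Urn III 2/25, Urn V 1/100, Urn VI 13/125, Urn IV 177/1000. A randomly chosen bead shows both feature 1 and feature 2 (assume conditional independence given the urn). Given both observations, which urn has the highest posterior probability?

Prior × likelihood for each hypothesis:
  Urn I: 0.05 × 0.04 × 0.315 = 0.00063
  Urn II: 0.36 × 0.1 × 0.07 = 0.00252
  Urn III: 0.06 × 0.248 × 0.08 = 0.0011904
  Urn V: 0.1 × 0.44 × 0.01 = 0.00044
  Urn VI: 0.09 × 0.095 × 0.104 = 0.0008892
  Urn IV: 0.34 × 0.132 × 0.177 = 0.00794376
Total = 0.01361336.
Largest term belongs to Urn IV, so Urn IV is most probable.

Urn IV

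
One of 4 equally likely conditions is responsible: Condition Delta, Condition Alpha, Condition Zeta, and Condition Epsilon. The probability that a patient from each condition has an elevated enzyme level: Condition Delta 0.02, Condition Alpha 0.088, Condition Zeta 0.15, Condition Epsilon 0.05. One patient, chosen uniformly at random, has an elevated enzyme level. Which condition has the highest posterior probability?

With a uniform prior (1/4 each), posterior ∝ likelihood:
  Condition Delta: 0.02
  Condition Alpha: 0.088
  Condition Zeta: 0.15
  Condition Epsilon: 0.05
Normalizing constant = 0.308.
Largest term belongs to Condition Zeta, so Condition Zeta is most probable.

Condition Zeta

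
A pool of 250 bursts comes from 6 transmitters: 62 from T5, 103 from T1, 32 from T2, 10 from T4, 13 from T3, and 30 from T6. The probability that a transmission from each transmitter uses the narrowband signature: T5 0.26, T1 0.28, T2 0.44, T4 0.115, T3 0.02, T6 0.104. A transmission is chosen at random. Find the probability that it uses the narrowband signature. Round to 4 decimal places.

Compute prior × likelihood for every hypothesis:
  T5: 0.248 × 0.26 = 0.06448
  T1: 0.412 × 0.28 = 0.11536
  T2: 0.128 × 0.44 = 0.05632
  T4: 0.04 × 0.115 = 0.0046
  T3: 0.052 × 0.02 = 0.00104
  T6: 0.12 × 0.104 = 0.01248
P(narrowband) = 0.06448 + 0.11536 + 0.05632 + 0.0046 + 0.00104 + 0.01248 = 0.25428 → 0.2543.

0.2543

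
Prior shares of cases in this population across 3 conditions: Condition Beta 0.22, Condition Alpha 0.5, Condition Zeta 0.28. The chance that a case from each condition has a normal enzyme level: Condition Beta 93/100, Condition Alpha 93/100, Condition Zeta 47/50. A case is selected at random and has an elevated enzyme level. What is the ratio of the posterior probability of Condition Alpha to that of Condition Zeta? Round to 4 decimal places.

Taking complements, P(elevated | each) = Condition Beta 0.07, Condition Alpha 0.07, Condition Zeta 0.06.
Prior × likelihood for each hypothesis:
  Condition Beta: 0.22 × 0.07 = 0.0154
  Condition Alpha: 0.5 × 0.07 = 0.035
  Condition Zeta: 0.28 × 0.06 = 0.0168
Sum = 0.0672.
The ratio is 0.035 / 0.0168 (the normalizer cancels) = 2.0833.

2.0833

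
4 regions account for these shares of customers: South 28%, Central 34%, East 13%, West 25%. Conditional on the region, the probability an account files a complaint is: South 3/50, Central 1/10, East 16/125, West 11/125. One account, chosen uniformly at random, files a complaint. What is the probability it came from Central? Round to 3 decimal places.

0.380

Unnormalized posteriors (prior × likelihood):
  South: 0.28 × 0.06 = 0.0168
  Central: 0.34 × 0.1 = 0.034
  East: 0.13 × 0.128 = 0.01664
  West: 0.25 × 0.088 = 0.022
Total = 0.08944.
P(Central | evidence) = 0.034 / 0.08944 ≈ 0.380.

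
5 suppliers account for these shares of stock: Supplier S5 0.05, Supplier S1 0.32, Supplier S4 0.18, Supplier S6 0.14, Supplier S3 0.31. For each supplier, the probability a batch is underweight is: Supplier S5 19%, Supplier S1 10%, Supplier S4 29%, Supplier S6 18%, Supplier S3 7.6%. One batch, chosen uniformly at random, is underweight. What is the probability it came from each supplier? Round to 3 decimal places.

Supplier S5 0.067, Supplier S1 0.225, Supplier S4 0.366, Supplier S6 0.177, Supplier S3 0.165

Compute prior × likelihood for every hypothesis:
  Supplier S5: 0.05 × 0.19 = 0.0095
  Supplier S1: 0.32 × 0.1 = 0.032
  Supplier S4: 0.18 × 0.29 = 0.0522
  Supplier S6: 0.14 × 0.18 = 0.0252
  Supplier S3: 0.31 × 0.076 = 0.02356
Sum = 0.14246.
P(Supplier S5 | underweight) = 0.0095/0.14246 ≈ 0.067
P(Supplier S1 | underweight) = 0.032/0.14246 ≈ 0.225
P(Supplier S4 | underweight) = 0.0522/0.14246 ≈ 0.366
P(Supplier S6 | underweight) = 0.0252/0.14246 ≈ 0.177
P(Supplier S3 | underweight) = 0.02356/0.14246 ≈ 0.165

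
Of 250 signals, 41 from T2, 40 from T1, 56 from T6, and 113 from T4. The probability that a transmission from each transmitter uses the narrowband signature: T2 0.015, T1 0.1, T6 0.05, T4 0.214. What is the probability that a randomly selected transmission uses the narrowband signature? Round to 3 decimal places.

Compute prior × likelihood for every hypothesis:
  T2: 0.164 × 0.015 = 0.00246
  T1: 0.16 × 0.1 = 0.016
  T6: 0.224 × 0.05 = 0.0112
  T4: 0.452 × 0.214 = 0.096728
P(narrowband) = 0.00246 + 0.016 + 0.0112 + 0.096728 = 0.126388 → 0.126.

0.126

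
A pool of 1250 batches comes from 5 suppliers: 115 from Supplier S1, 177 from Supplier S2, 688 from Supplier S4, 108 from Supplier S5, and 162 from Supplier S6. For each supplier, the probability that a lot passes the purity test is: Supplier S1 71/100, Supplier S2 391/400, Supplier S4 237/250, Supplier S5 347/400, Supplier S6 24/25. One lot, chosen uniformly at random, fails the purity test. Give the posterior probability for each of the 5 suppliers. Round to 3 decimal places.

Taking complements, P(off-spec | each) = Supplier S1 0.29, Supplier S2 0.0225, Supplier S4 0.052, Supplier S5 0.1325, Supplier S6 0.04.
Unnormalized posteriors (prior × likelihood):
  Supplier S1: 0.092 × 0.29 = 0.02668
  Supplier S2: 0.1416 × 0.0225 = 0.003186
  Supplier S4: 0.5504 × 0.052 = 0.0286208
  Supplier S5: 0.0864 × 0.1325 = 0.011448
  Supplier S6: 0.1296 × 0.04 = 0.005184
Total = 0.0751188.
P(Supplier S1 | off-spec) = 0.02668/0.0751188 ≈ 0.355
P(Supplier S2 | off-spec) = 0.003186/0.0751188 ≈ 0.042
P(Supplier S4 | off-spec) = 0.0286208/0.0751188 ≈ 0.381
P(Supplier S5 | off-spec) = 0.011448/0.0751188 ≈ 0.152
P(Supplier S6 | off-spec) = 0.005184/0.0751188 ≈ 0.069
(Check: 0.355+0.042+0.381+0.152+0.069 = 0.999.)

Supplier S1 0.355, Supplier S2 0.042, Supplier S4 0.381, Supplier S5 0.152, Supplier S6 0.069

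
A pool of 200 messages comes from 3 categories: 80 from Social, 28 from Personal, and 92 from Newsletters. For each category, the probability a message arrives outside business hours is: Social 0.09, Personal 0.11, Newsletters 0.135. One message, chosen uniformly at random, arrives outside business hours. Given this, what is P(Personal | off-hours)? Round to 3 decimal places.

Unnormalized posteriors (prior × likelihood):
  Social: 0.4 × 0.09 = 0.036
  Personal: 0.14 × 0.11 = 0.0154
  Newsletters: 0.46 × 0.135 = 0.0621
Normalizing constant = 0.1135.
P(Personal | evidence) = 0.0154 / 0.1135 ≈ 0.136.

0.136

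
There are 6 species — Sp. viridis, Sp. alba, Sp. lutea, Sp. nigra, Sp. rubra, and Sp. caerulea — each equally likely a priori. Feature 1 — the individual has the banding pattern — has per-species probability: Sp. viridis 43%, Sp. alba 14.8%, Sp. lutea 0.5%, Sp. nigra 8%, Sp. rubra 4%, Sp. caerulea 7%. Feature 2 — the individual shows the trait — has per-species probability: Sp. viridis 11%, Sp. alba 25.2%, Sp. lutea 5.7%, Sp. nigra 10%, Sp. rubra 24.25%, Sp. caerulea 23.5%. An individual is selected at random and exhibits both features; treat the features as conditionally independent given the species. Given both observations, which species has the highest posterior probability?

Since the prior is uniform, the posterior is proportional to the likelihood:
  Sp. viridis: 0.43 × 0.11 = 0.0473
  Sp. alba: 0.148 × 0.252 = 0.037296
  Sp. lutea: 0.005 × 0.057 = 0.000285
  Sp. nigra: 0.08 × 0.1 = 0.008
  Sp. rubra: 0.04 × 0.2425 = 0.0097
  Sp. caerulea: 0.07 × 0.235 = 0.01645
Total = 0.119031.
Largest term belongs to Sp. viridis, so Sp. viridis is most probable.

Sp. viridis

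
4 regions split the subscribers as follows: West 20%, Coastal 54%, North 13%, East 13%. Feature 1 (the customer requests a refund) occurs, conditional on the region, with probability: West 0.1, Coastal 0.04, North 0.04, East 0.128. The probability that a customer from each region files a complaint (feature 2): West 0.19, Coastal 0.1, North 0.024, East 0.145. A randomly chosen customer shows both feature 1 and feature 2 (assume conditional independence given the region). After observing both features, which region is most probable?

Unnormalized posteriors (prior × likelihood):
  West: 0.2 × 0.1 × 0.19 = 0.0038
  Coastal: 0.54 × 0.04 × 0.1 = 0.00216
  North: 0.13 × 0.04 × 0.024 = 0.0001248
  East: 0.13 × 0.128 × 0.145 = 0.0024128
Sum = 0.0084976.
Largest term belongs to West, so West is most probable.

West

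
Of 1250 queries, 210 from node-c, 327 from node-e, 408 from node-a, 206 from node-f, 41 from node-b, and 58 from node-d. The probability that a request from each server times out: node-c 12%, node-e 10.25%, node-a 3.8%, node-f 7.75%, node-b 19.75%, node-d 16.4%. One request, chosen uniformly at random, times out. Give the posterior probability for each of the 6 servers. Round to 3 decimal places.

By Bayes' rule, posterior ∝ prior × likelihood:
  node-c: 0.168 × 0.12 = 0.02016
  node-e: 0.2616 × 0.1025 = 0.026814
  node-a: 0.3264 × 0.038 = 0.0124032
  node-f: 0.1648 × 0.0775 = 0.012772
  node-b: 0.0328 × 0.1975 = 0.006478
  node-d: 0.0464 × 0.164 = 0.0076096
Normalizing constant = 0.0862368.
P(node-c | timeout) = 0.02016/0.0862368 ≈ 0.234
P(node-e | timeout) = 0.026814/0.0862368 ≈ 0.311
P(node-a | timeout) = 0.0124032/0.0862368 ≈ 0.144
P(node-f | timeout) = 0.012772/0.0862368 ≈ 0.148
P(node-b | timeout) = 0.006478/0.0862368 ≈ 0.075
P(node-d | timeout) = 0.0076096/0.0862368 ≈ 0.088

node-c 0.234, node-e 0.311, node-a 0.144, node-f 0.148, node-b 0.075, node-d 0.088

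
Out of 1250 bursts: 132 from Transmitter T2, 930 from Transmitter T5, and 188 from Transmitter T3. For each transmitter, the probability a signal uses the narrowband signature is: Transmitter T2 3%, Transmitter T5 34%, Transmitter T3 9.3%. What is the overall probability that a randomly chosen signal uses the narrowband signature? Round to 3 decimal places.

0.270

Unnormalized posteriors (prior × likelihood):
  Transmitter T2: 0.1056 × 0.03 = 0.003168
  Transmitter T5: 0.744 × 0.34 = 0.25296
  Transmitter T3: 0.1504 × 0.093 = 0.0139872
P(narrowband) = 0.003168 + 0.25296 + 0.0139872 = 0.2701152 → 0.270.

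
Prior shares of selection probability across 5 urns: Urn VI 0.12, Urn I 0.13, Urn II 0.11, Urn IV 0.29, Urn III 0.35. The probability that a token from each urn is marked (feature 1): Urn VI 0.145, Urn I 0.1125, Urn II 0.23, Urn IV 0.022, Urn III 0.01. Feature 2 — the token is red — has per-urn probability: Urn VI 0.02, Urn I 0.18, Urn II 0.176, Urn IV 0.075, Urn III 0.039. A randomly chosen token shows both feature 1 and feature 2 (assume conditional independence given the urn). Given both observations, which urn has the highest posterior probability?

Urn II

Prior × likelihood for each hypothesis:
  Urn VI: 0.12 × 0.145 × 0.02 = 0.000348
  Urn I: 0.13 × 0.1125 × 0.18 = 0.0026325
  Urn II: 0.11 × 0.23 × 0.176 = 0.0044528
  Urn IV: 0.29 × 0.022 × 0.075 = 0.0004785
  Urn III: 0.35 × 0.01 × 0.039 = 0.0001365
Total = 0.0080483.
Largest term belongs to Urn II, so Urn II is most probable.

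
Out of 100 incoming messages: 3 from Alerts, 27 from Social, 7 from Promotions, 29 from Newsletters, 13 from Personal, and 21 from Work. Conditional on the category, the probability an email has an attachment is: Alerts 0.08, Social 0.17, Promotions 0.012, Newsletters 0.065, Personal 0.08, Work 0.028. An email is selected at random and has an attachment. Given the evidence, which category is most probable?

Social

By Bayes' rule, posterior ∝ prior × likelihood:
  Alerts: 0.03 × 0.08 = 0.0024
  Social: 0.27 × 0.17 = 0.0459
  Promotions: 0.07 × 0.012 = 0.00084
  Newsletters: 0.29 × 0.065 = 0.01885
  Personal: 0.13 × 0.08 = 0.0104
  Work: 0.21 × 0.028 = 0.00588
Normalizing constant = 0.08427.
Largest term belongs to Social, so Social is most probable.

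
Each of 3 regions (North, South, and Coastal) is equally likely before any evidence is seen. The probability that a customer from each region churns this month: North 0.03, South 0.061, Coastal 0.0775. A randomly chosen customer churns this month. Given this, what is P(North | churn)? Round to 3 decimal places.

0.178

With a uniform prior (1/3 each), posterior ∝ likelihood:
  North: 0.03
  South: 0.061
  Coastal: 0.0775
Normalizing constant = 0.1685.
P(North | evidence) = 0.03 / 0.1685 ≈ 0.178.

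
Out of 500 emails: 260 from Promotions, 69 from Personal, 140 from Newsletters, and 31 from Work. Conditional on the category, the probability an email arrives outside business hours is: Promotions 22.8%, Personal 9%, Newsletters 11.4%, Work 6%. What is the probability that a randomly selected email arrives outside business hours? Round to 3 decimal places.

Compute prior × likelihood for every hypothesis:
  Promotions: 0.52 × 0.228 = 0.11856
  Personal: 0.138 × 0.09 = 0.01242
  Newsletters: 0.28 × 0.114 = 0.03192
  Work: 0.062 × 0.06 = 0.00372
P(off-hours) = 0.11856 + 0.01242 + 0.03192 + 0.00372 = 0.16662 → 0.167.

0.167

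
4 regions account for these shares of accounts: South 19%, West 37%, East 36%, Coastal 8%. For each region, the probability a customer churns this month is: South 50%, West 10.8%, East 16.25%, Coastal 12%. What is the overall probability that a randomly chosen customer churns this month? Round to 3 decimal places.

By Bayes' rule, posterior ∝ prior × likelihood:
  South: 0.19 × 0.5 = 0.095
  West: 0.37 × 0.108 = 0.03996
  East: 0.36 × 0.1625 = 0.0585
  Coastal: 0.08 × 0.12 = 0.0096
P(churn) = 0.095 + 0.03996 + 0.0585 + 0.0096 = 0.20306 → 0.203.

0.203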